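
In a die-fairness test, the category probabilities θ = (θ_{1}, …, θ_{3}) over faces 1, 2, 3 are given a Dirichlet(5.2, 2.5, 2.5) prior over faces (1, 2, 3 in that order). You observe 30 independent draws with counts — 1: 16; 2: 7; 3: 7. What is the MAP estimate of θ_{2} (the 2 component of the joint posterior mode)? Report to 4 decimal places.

0.2285

The Dirichlet prior is conjugate to the Multinomial likelihood: each posterior αⱼ = prior αⱼ + observed count nⱼ.
Posterior concentration: (21.2, 9.5, 9.5), total = 40.2.
Joint mode component: (α_{2}−1)/(Σα−K) = 8.5/37.2 = 0.2285.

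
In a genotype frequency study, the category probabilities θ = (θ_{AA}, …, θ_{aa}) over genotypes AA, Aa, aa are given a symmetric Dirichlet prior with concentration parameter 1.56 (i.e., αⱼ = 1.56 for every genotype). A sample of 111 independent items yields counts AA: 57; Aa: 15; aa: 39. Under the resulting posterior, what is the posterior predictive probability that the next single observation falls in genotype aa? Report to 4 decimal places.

The Dirichlet prior is conjugate to the Multinomial likelihood: each posterior αⱼ = prior αⱼ + observed count nⱼ.
Posterior concentration: (58.56, 16.56, 40.56), total = 115.68.
P(next = aa | data) = α_{aa}/Σα = 0.3506.

0.3506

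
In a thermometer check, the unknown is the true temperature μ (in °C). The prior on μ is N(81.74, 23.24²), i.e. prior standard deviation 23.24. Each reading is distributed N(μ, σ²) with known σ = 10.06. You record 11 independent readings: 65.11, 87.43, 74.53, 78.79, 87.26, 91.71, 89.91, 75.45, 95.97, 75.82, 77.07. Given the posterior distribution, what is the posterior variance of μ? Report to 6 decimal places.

For Normal data with known variance σ², a Normal(μ₀, σ₀²) prior on μ is conjugate. Posterior precision = 1/σ₀² + n/σ²; posterior mean is the precision-weighted average of μ₀ and x̄.
σ₀² = 23.24² = 540.0976, σ² = 10.06² = 101.2036; σ² + n·σ₀² = 101.2036 + 11·540.0976 = 6042.2772.
Posterior precision = 1/σ₀² + n/σ² = 1/540.0976 + 11/101.2036 = (σ² + n·σ₀²)/(σ₀²σ²) = 6042.2772/(540.0976·101.2036); posterior variance σₙ² = σ₀²σ²/(σ² + n·σ₀²) = 540.0976·101.2036/6042.2772 = 9.046229.

9.046229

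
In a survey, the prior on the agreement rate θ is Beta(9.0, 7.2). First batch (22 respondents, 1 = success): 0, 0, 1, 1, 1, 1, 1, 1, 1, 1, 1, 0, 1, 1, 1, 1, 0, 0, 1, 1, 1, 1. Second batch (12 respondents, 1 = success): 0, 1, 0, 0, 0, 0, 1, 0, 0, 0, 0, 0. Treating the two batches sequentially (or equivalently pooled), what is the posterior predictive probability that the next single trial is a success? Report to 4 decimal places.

The Beta prior is conjugate to a Binomial/Bernoulli likelihood; the update adds successes to α and failures to β.
After batch 1: Beta(9.0+17, 7.2+5) = Beta(26.0, 12.2).
After batch 2: Beta(26.0+2, 12.2+10) = Beta(28.0, 22.2).
For a single future Bernoulli trial, P(success | data) = α/(α+β) = 0.5578.

0.5578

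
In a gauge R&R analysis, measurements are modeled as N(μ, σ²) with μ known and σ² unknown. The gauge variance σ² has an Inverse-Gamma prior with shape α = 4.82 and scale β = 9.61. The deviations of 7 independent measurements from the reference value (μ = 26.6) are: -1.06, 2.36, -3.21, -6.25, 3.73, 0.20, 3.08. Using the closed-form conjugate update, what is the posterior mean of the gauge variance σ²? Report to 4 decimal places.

With known mean μ and an Inverse-Gamma(α, β) prior on σ², the Normal likelihood is conjugate: posterior is Inv-Gamma(α + n/2, β + Σ(xᵢ−μ)²/2).
Σ(xᵢ−μ)² = (-1.06)² + (2.36)² + (-3.21)² + (-6.25)² + (3.73)² + (0.20)² + (3.08)² = 79.4991.
Posterior: Inv-Gamma(4.82 + 7/2, 9.61 + 79.4991/2) = Inv-Gamma(8.32, 49.35955).
E[σ²|data] = β/(α−1) = 49.35955/7.32 = 6.7431.

6.7431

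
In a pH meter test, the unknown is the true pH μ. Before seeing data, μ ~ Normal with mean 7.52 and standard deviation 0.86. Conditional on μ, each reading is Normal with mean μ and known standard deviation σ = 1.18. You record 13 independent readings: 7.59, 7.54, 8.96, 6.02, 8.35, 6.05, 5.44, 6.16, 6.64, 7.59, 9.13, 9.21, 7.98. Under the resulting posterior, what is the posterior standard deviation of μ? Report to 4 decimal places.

0.3059

For Normal data with known variance σ², a Normal(μ₀, σ₀²) prior on μ is conjugate. Posterior precision = 1/σ₀² + n/σ²; posterior mean is the precision-weighted average of μ₀ and x̄.
σ₀² = 0.86² = 0.7396, σ² = 1.18² = 1.3924; σ² + n·σ₀² = 1.3924 + 13·0.7396 = 11.0072.
Posterior precision = 1/σ₀² + n/σ² = 1/0.7396 + 13/1.3924 = (σ² + n·σ₀²)/(σ₀²σ²) = 11.0072/(0.7396·1.3924); posterior variance σₙ² = σ₀²σ²/(σ² + n·σ₀²) = 0.7396·1.3924/11.0072 = 0.093559.
Posterior SD = √σₙ² = √(0.7396·1.3924/11.0072) = 0.3059.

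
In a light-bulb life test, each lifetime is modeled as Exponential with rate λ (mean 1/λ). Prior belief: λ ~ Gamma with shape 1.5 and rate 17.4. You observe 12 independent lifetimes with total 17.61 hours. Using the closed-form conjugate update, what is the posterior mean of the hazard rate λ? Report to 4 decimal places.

0.3856

With a Gamma(shape α, rate β) prior on the exponential rate λ, the posterior after n observations with total T = Σxᵢ is Gamma(α+n, β+T).
Posterior: Gamma(1.5+12, 17.4+17.61) = Gamma(13.5, 35.01).
Posterior mean of λ = α/β = 13.5/35.01 = 0.3856.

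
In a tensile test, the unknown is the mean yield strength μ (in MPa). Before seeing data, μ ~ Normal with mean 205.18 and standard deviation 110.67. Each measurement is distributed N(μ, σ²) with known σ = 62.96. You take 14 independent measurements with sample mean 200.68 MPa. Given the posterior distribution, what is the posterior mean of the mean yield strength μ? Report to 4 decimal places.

200.7817

For Normal data with known variance σ², a Normal(μ₀, σ₀²) prior on μ is conjugate. Posterior precision = 1/σ₀² + n/σ²; posterior mean is the precision-weighted average of μ₀ and x̄.
n·x̄ = 14·200.68 = 2809.52.
σ₀² = 110.67² = 12247.8489, σ² = 62.96² = 3963.9616; σ² + n·σ₀² = 3963.9616 + 14·12247.8489 = 175433.8462.
Posterior mean = (μ₀/σ₀² + n·x̄/σ²)/(1/σ₀² + n/σ²) = (σ²·μ₀ + σ₀²·n·x̄)/(σ² + n·σ₀²) = (3963.9616·205.18 + 12247.8489·2809.52)/175433.8462 = 35223902.082616/175433.8462 = 200.7817.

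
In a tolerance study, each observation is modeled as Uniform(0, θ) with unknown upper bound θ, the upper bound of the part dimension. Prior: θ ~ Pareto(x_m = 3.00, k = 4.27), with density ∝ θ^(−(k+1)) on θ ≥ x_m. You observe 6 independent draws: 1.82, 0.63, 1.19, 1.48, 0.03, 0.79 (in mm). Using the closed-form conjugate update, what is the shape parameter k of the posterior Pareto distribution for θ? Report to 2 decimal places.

A Pareto(scale x_m, shape k) prior on the upper bound θ of Uniform(0, θ) is conjugate: posterior is Pareto(max(x_m, max xᵢ), k + n).
Sample maximum = 1.82; prior scale x_m = 3.00 → posterior scale = max = 3.00.
Posterior shape = 4.27 + 6 = 10.27.
Posterior shape k = 10.27.

10.27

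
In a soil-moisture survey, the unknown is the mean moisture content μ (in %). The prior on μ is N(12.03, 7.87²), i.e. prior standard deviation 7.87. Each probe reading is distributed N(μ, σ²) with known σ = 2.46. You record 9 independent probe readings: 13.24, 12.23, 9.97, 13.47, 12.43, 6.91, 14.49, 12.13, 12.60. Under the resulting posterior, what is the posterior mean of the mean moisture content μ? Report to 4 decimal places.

11.9421

For Normal data with known variance σ², a Normal(μ₀, σ₀²) prior on μ is conjugate. Posterior precision = 1/σ₀² + n/σ²; posterior mean is the precision-weighted average of μ₀ and x̄.
Σxᵢ = 13.24 + 12.23 + 9.97 + 13.47 + 12.43 + 6.91 + 14.49 + 12.13 + 12.60 = 107.47, so n·x̄ = 107.47.
σ₀² = 7.87² = 61.9369, σ² = 2.46² = 6.0516; σ² + n·σ₀² = 6.0516 + 9·61.9369 = 563.4837.
Posterior mean = (μ₀/σ₀² + n·x̄/σ²)/(1/σ₀² + n/σ²) = (σ²·μ₀ + σ₀²·n·x̄)/(σ² + n·σ₀²) = (6.0516·12.03 + 61.9369·107.47)/563.4837 = 6729.159391/563.4837 = 11.9421.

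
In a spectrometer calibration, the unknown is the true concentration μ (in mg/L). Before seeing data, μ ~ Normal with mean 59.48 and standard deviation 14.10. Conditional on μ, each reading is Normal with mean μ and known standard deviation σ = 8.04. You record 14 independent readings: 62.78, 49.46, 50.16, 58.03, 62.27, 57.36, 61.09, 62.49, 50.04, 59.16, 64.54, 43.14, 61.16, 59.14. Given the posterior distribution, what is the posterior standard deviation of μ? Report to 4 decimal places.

For Normal data with known variance σ², a Normal(μ₀, σ₀²) prior on μ is conjugate. Posterior precision = 1/σ₀² + n/σ²; posterior mean is the precision-weighted average of μ₀ and x̄.
σ₀² = 14.10² = 198.81, σ² = 8.04² = 64.6416; σ² + n·σ₀² = 64.6416 + 14·198.81 = 2847.9816.
Posterior precision = 1/σ₀² + n/σ² = 1/198.81 + 14/64.6416 = (σ² + n·σ₀²)/(σ₀²σ²) = 2847.9816/(198.81·64.6416); posterior variance σₙ² = σ₀²σ²/(σ² + n·σ₀²) = 198.81·64.6416/2847.9816 = 4.512458.
Posterior SD = √σₙ² = √(198.81·64.6416/2847.9816) = 2.1243.

2.1243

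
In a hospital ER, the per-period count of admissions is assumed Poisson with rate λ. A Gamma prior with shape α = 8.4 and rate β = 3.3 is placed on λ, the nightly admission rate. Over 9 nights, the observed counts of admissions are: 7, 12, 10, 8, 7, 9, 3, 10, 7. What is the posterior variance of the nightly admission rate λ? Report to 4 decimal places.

0.5380

With a Gamma(shape α, rate β) prior, the Poisson likelihood is conjugate: the posterior is Gamma(α + ΣXᵢ, β + n).
Sum of counts S = 73 over n = 9 nights.
Posterior: Gamma(α+S, β+n) = Gamma(8.4+73, 3.3+9) = Gamma(81.4, 12.3).
Var = α/β² = 81.4/12.3² = 0.5380.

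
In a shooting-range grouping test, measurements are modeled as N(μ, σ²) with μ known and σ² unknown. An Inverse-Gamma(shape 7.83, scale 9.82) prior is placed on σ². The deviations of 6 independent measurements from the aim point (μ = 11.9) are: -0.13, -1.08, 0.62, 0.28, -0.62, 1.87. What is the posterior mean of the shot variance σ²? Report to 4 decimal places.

1.2801

With known mean μ and an Inverse-Gamma(α, β) prior on σ², the Normal likelihood is conjugate: posterior is Inv-Gamma(α + n/2, β + Σ(xᵢ−μ)²/2).
Σ(xᵢ−μ)² = (-0.13)² + (-1.08)² + (0.62)² + (0.28)² + (-0.62)² + (1.87)² = 5.5274.
Posterior: Inv-Gamma(7.83 + 6/2, 9.82 + 5.5274/2) = Inv-Gamma(10.83, 12.58370).
E[σ²|data] = β/(α−1) = 12.58370/9.83 = 1.2801.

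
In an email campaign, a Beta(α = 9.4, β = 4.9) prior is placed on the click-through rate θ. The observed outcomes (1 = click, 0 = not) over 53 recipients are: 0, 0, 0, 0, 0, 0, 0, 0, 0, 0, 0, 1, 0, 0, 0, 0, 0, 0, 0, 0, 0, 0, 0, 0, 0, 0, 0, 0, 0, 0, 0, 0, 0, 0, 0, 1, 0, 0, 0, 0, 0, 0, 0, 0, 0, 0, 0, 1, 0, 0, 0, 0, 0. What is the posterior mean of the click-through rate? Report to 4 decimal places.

0.1842

The Beta prior is conjugate to a Binomial/Bernoulli likelihood; the update adds successes to α and failures to β.
Posterior: Beta(α+k, β+n−k) = Beta(9.4+3, 4.9+50) = Beta(12.4, 54.9).
Posterior mean = α/(α+β) = 12.4/67.3 = 0.1842.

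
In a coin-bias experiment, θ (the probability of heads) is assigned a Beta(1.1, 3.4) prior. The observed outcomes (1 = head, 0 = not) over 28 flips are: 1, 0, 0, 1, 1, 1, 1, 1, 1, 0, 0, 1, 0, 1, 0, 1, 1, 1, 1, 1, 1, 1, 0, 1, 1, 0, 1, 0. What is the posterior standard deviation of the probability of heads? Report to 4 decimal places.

0.0839

The Beta prior is conjugate to a Binomial/Bernoulli likelihood; the update adds successes to α and failures to β.
Posterior: Beta(α+k, β+n−k) = Beta(1.1+19, 3.4+9) = Beta(20.1, 12.4).
Var = αβ/((α+β)²(α+β+1)) = 20.1·12.4/(32.5²·33.5) = 0.00704379; SD = √0.00704379 = 0.0839.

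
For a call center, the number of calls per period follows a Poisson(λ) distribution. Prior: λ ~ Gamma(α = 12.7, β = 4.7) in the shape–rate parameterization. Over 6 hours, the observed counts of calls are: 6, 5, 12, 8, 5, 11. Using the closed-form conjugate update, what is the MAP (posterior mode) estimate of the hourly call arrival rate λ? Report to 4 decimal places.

With a Gamma(shape α, rate β) prior, the Poisson likelihood is conjugate: the posterior is Gamma(α + ΣXᵢ, β + n).
Sum of counts S = 47 over n = 6 hours.
Posterior: Gamma(α+S, β+n) = Gamma(12.7+47, 4.7+6) = Gamma(59.7, 10.7).
Mode of Gamma(α,β) for α≥1 is (α−1)/β = 58.7/10.7 = 5.4860.

5.4860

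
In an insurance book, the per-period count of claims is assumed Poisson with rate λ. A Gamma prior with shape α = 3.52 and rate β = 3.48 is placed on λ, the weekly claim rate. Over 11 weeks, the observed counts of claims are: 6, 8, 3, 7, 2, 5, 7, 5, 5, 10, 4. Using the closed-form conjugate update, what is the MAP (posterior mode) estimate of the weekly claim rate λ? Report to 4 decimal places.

With a Gamma(shape α, rate β) prior, the Poisson likelihood is conjugate: the posterior is Gamma(α + ΣXᵢ, β + n).
Sum of counts S = 62 over n = 11 weeks.
Posterior: Gamma(α+S, β+n) = Gamma(3.52+62, 3.48+11) = Gamma(65.52, 14.48).
Mode of Gamma(α,β) for α≥1 is (α−1)/β = 64.52/14.48 = 4.4558.

4.4558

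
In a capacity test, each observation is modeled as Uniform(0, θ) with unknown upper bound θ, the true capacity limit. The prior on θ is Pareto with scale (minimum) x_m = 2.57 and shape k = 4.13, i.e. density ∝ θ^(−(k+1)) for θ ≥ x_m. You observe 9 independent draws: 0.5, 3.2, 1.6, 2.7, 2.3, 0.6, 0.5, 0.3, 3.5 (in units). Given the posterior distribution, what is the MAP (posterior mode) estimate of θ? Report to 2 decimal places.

A Pareto(scale x_m, shape k) prior on the upper bound θ of Uniform(0, θ) is conjugate: posterior is Pareto(max(x_m, max xᵢ), k + n).
Sample maximum = 3.5; prior scale x_m = 2.57 → posterior scale = max = 3.50.
Posterior shape = 4.13 + 9 = 13.13.
The Pareto density is decreasing on [x_m, ∞), so the mode is x_m = 3.50.

3.50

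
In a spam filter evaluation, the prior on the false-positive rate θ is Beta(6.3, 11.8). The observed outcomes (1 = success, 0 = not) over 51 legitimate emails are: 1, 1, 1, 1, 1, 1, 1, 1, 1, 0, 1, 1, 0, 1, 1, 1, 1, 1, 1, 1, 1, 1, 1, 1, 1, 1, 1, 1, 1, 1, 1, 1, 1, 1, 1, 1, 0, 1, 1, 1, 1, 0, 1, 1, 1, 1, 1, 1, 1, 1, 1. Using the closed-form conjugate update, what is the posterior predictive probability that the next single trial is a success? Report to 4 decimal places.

The Beta prior is conjugate to a Binomial/Bernoulli likelihood; the update adds successes to α and failures to β.
Posterior: Beta(α+k, β+n−k) = Beta(6.3+47, 11.8+4) = Beta(53.3, 15.8).
For a single future Bernoulli trial, P(success | data) = α/(α+β) = 0.7713.

0.7713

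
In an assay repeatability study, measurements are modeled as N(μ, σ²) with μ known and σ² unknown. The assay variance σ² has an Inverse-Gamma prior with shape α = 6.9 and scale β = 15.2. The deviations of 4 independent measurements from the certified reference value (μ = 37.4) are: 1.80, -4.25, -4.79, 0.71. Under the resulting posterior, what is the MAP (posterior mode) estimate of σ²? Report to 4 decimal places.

3.7955

With known mean μ and an Inverse-Gamma(α, β) prior on σ², the Normal likelihood is conjugate: posterior is Inv-Gamma(α + n/2, β + Σ(xᵢ−μ)²/2).
Σ(xᵢ−μ)² = (1.80)² + (-4.25)² + (-4.79)² + (0.71)² = 44.7507.
Posterior: Inv-Gamma(6.9 + 4/2, 15.2 + 44.7507/2) = Inv-Gamma(8.90, 37.57535).
Mode = β/(α+1) = 37.57535/9.90 = 3.7955.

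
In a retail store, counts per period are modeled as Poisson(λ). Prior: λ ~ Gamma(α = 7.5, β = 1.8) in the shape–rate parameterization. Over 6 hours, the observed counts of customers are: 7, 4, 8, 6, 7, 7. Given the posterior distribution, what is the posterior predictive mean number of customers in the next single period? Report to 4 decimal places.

With a Gamma(shape α, rate β) prior, the Poisson likelihood is conjugate: the posterior is Gamma(α + ΣXᵢ, β + n).
Sum of counts S = 39 over n = 6 hours.
Posterior: Gamma(α+S, β+n) = Gamma(7.5+39, 1.8+6) = Gamma(46.5, 7.8).
The predictive distribution for one future period is NegBinom with mean α/β = 5.9615.

5.9615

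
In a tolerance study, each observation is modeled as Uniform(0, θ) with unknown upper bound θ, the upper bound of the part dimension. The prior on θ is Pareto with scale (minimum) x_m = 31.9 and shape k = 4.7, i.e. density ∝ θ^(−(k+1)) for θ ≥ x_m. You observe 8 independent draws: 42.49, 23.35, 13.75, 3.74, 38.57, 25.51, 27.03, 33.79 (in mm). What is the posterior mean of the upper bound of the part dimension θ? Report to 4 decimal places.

46.1216

A Pareto(scale x_m, shape k) prior on the upper bound θ of Uniform(0, θ) is conjugate: posterior is Pareto(max(x_m, max xᵢ), k + n).
Sample maximum = 42.49; prior scale x_m = 31.9 → posterior scale = max = 42.49.
Posterior shape = 4.7 + 8 = 12.7.
E[θ|data] = k·x_m/(k−1) = 12.7·42.49/11.7 = 46.1216.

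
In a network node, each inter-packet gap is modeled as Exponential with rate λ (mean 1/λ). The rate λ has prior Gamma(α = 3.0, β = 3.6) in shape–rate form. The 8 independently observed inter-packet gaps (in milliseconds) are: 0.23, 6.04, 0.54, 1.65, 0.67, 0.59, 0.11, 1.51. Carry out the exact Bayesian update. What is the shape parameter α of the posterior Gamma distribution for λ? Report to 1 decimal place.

11.0

With a Gamma(shape α, rate β) prior on the exponential rate λ, the posterior after n observations with total T = Σxᵢ is Gamma(α+n, β+T).
Sum of observations T = 11.34 milliseconds; n = 8.
Posterior: Gamma(3.0+8, 3.6+11.34) = Gamma(11.0, 14.94).
Posterior α = 11.0.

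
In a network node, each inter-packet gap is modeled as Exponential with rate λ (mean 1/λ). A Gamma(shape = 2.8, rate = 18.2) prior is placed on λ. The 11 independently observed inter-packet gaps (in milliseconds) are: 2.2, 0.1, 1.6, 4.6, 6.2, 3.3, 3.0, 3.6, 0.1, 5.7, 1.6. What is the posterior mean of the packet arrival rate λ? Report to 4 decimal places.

0.2749

With a Gamma(shape α, rate β) prior on the exponential rate λ, the posterior after n observations with total T = Σxᵢ is Gamma(α+n, β+T).
Sum of observations T = 32.0 milliseconds; n = 11.
Posterior: Gamma(2.8+11, 18.2+32.0) = Gamma(13.8, 50.2).
Posterior mean of λ = α/β = 13.8/50.2 = 0.2749.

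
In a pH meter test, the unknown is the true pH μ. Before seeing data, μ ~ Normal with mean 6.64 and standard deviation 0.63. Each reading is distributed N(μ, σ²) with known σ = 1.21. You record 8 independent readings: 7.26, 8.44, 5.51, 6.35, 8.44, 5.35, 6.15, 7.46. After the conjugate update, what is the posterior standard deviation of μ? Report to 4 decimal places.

For Normal data with known variance σ², a Normal(μ₀, σ₀²) prior on μ is conjugate. Posterior precision = 1/σ₀² + n/σ²; posterior mean is the precision-weighted average of μ₀ and x̄.
σ₀² = 0.63² = 0.3969, σ² = 1.21² = 1.4641; σ² + n·σ₀² = 1.4641 + 8·0.3969 = 4.6393.
Posterior precision = 1/σ₀² + n/σ² = 1/0.3969 + 8/1.4641 = (σ² + n·σ₀²)/(σ₀²σ²) = 4.6393/(0.3969·1.4641); posterior variance σₙ² = σ₀²σ²/(σ² + n·σ₀²) = 0.3969·1.4641/4.6393 = 0.125256.
Posterior SD = √σₙ² = √(0.3969·1.4641/4.6393) = 0.3539.

0.3539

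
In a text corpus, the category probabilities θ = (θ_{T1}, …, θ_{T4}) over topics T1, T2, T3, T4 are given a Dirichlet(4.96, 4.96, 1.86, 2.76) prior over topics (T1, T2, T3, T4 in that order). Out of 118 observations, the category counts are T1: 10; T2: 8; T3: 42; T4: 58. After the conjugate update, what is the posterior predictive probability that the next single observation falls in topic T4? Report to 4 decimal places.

The Dirichlet prior is conjugate to the Multinomial likelihood: each posterior αⱼ = prior αⱼ + observed count nⱼ.
Posterior concentration: (14.96, 12.96, 43.86, 60.76), total = 132.54.
P(next = T4 | data) = α_{T4}/Σα = 0.4584.

0.4584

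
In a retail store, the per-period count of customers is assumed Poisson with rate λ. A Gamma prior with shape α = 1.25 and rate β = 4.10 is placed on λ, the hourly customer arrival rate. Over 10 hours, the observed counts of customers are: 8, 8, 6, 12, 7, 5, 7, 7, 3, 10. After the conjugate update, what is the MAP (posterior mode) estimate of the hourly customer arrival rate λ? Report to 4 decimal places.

With a Gamma(shape α, rate β) prior, the Poisson likelihood is conjugate: the posterior is Gamma(α + ΣXᵢ, β + n).
Sum of counts S = 73 over n = 10 hours.
Posterior: Gamma(α+S, β+n) = Gamma(1.25+73, 4.10+10) = Gamma(74.25, 14.10).
Mode of Gamma(α,β) for α≥1 is (α−1)/β = 73.25/14.10 = 5.1950.

5.1950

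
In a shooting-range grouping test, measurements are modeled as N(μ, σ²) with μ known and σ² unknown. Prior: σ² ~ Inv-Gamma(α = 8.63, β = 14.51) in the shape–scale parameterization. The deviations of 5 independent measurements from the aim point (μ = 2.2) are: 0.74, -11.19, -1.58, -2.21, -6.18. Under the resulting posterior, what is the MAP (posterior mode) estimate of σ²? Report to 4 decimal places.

With known mean μ and an Inverse-Gamma(α, β) prior on σ², the Normal likelihood is conjugate: posterior is Inv-Gamma(α + n/2, β + Σ(xᵢ−μ)²/2).
Σ(xᵢ−μ)² = (0.74)² + (-11.19)² + (-1.58)² + (-2.21)² + (-6.18)² = 171.3366.
Posterior: Inv-Gamma(8.63 + 5/2, 14.51 + 171.3366/2) = Inv-Gamma(11.13, 100.17830).
Mode = β/(α+1) = 100.17830/12.13 = 8.2587.

8.2587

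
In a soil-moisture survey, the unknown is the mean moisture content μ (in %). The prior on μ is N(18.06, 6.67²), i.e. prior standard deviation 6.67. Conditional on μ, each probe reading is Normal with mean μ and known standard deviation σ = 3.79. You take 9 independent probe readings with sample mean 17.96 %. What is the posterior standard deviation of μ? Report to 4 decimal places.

1.2413

For Normal data with known variance σ², a Normal(μ₀, σ₀²) prior on μ is conjugate. Posterior precision = 1/σ₀² + n/σ²; posterior mean is the precision-weighted average of μ₀ and x̄.
σ₀² = 6.67² = 44.4889, σ² = 3.79² = 14.3641; σ² + n·σ₀² = 14.3641 + 9·44.4889 = 414.7642.
Posterior precision = 1/σ₀² + n/σ² = 1/44.4889 + 9/14.3641 = (σ² + n·σ₀²)/(σ₀²σ²) = 414.7642/(44.4889·14.3641); posterior variance σₙ² = σ₀²σ²/(σ² + n·σ₀²) = 44.4889·14.3641/414.7642 = 1.540738.
Posterior SD = √σₙ² = √(44.4889·14.3641/414.7642) = 1.2413.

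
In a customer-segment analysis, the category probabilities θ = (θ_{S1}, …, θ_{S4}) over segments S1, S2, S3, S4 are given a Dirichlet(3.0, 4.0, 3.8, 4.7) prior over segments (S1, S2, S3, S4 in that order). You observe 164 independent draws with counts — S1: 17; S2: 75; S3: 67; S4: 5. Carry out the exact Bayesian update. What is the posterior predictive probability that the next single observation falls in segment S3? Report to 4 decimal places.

0.3944

The Dirichlet prior is conjugate to the Multinomial likelihood: each posterior αⱼ = prior αⱼ + observed count nⱼ.
Posterior concentration: (20.0, 79.0, 70.8, 9.7), total = 179.5.
P(next = S3 | data) = α_{S3}/Σα = 0.3944.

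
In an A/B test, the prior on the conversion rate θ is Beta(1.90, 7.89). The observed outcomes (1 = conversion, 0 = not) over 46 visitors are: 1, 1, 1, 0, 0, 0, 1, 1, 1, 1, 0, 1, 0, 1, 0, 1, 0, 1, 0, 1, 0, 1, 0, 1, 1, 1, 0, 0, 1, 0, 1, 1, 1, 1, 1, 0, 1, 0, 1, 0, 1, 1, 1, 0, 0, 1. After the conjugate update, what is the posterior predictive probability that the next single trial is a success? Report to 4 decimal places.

0.5359

The Beta prior is conjugate to a Binomial/Bernoulli likelihood; the update adds successes to α and failures to β.
Posterior: Beta(α+k, β+n−k) = Beta(1.90+28, 7.89+18) = Beta(29.90, 25.89).
For a single future Bernoulli trial, P(success | data) = α/(α+β) = 0.5359.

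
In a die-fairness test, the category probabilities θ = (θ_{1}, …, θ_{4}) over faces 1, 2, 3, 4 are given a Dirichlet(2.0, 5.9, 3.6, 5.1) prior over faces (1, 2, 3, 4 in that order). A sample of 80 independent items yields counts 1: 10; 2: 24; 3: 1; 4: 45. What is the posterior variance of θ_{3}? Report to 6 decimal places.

0.000465

The Dirichlet prior is conjugate to the Multinomial likelihood: each posterior αⱼ = prior αⱼ + observed count nⱼ.
Posterior concentration: (12.0, 29.9, 4.6, 50.1), total = 96.6.
Var[θ_j] = α_j(Σα−α_j)/((Σα)²(Σα+1)) = 4.6·92.0/(96.6²·97.6) = 0.000465.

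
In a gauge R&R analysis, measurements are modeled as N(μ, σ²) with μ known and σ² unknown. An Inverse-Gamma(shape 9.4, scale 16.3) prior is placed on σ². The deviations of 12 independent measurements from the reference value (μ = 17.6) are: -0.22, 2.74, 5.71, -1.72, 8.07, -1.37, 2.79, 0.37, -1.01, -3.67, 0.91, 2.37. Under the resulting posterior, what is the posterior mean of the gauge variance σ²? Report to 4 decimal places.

5.9575

With known mean μ and an Inverse-Gamma(α, β) prior on σ², the Normal likelihood is conjugate: posterior is Inv-Gamma(α + n/2, β + Σ(xᵢ−μ)²/2).
Σ(xᵢ−μ)² = (-0.22)² + (2.74)² + (5.71)² + (-1.72)² + (8.07)² + (-1.37)² + (2.79)² + (0.37)² + (-1.01)² + (-3.67)² + (0.91)² + (2.37)² = 138.9753.
Posterior: Inv-Gamma(9.4 + 12/2, 16.3 + 138.9753/2) = Inv-Gamma(15.40, 85.78765).
E[σ²|data] = β/(α−1) = 85.78765/14.40 = 5.9575.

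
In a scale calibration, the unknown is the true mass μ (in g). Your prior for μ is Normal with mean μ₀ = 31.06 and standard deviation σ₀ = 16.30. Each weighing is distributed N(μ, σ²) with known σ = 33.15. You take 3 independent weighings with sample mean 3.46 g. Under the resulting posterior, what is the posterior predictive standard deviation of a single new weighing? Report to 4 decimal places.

For Normal data with known variance σ², a Normal(μ₀, σ₀²) prior on μ is conjugate. Posterior precision = 1/σ₀² + n/σ²; posterior mean is the precision-weighted average of μ₀ and x̄.
σ₀² = 16.30² = 265.69, σ² = 33.15² = 1098.9225; σ² + n·σ₀² = 1098.9225 + 3·265.69 = 1895.9925.
Posterior precision = 1/σ₀² + n/σ² = 1/265.69 + 3/1098.9225 = (σ² + n·σ₀²)/(σ₀²σ²) = 1895.9925/(265.69·1098.9225); posterior variance σₙ² = σ₀²σ²/(σ² + n·σ₀²) = 265.69·1098.9225/1895.9925 = 153.994659.
Predictive variance for one new observation = σₙ² + σ² = 265.69·1098.9225/1895.9925 + 1098.9225 = σ²·(σ₀² + 1895.9925)/1895.9925 = 1098.9225·2161.6825/1895.9925 = 1252.917159; SD = √(1098.9225·2161.6825/1895.9925) = 35.3966.

35.3966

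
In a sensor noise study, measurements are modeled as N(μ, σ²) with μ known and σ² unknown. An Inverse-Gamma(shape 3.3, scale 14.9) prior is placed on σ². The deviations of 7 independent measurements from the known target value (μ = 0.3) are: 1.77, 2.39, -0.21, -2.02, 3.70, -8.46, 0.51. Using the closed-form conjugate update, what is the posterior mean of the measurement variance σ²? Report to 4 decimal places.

With known mean μ and an Inverse-Gamma(α, β) prior on σ², the Normal likelihood is conjugate: posterior is Inv-Gamma(α + n/2, β + Σ(xᵢ−μ)²/2).
Σ(xᵢ−μ)² = (1.77)² + (2.39)² + (-0.21)² + (-2.02)² + (3.70)² + (-8.46)² + (0.51)² = 98.4912.
Posterior: Inv-Gamma(3.3 + 7/2, 14.9 + 98.4912/2) = Inv-Gamma(6.80, 64.14560).
E[σ²|data] = β/(α−1) = 64.14560/5.80 = 11.0596.

11.0596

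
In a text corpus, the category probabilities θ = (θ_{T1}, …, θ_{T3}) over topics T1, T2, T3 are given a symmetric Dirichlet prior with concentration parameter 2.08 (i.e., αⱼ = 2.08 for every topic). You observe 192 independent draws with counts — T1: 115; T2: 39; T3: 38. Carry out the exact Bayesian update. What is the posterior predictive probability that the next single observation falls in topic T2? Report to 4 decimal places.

The Dirichlet prior is conjugate to the Multinomial likelihood: each posterior αⱼ = prior αⱼ + observed count nⱼ.
Posterior concentration: (117.08, 41.08, 40.08), total = 198.24.
P(next = T2 | data) = α_{T2}/Σα = 0.2072.

0.2072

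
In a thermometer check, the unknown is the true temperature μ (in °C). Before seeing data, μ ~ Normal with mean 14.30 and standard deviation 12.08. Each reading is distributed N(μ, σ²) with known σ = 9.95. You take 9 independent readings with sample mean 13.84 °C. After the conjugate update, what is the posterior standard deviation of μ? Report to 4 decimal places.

For Normal data with known variance σ², a Normal(μ₀, σ₀²) prior on μ is conjugate. Posterior precision = 1/σ₀² + n/σ²; posterior mean is the precision-weighted average of μ₀ and x̄.
σ₀² = 12.08² = 145.9264, σ² = 9.95² = 99.0025; σ² + n·σ₀² = 99.0025 + 9·145.9264 = 1412.3401.
Posterior precision = 1/σ₀² + n/σ² = 1/145.9264 + 9/99.0025 = (σ² + n·σ₀²)/(σ₀²σ²) = 1412.3401/(145.9264·99.0025); posterior variance σₙ² = σ₀²σ²/(σ² + n·σ₀²) = 145.9264·99.0025/1412.3401 = 10.229178.
Posterior SD = √σₙ² = √(145.9264·99.0025/1412.3401) = 3.1983.

3.1983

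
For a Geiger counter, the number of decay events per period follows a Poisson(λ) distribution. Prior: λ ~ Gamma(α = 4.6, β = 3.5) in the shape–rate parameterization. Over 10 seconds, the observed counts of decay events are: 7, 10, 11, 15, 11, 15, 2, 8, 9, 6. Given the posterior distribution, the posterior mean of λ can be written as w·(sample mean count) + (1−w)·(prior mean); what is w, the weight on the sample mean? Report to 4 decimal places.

0.7407

With a Gamma(shape α, rate β) prior, the Poisson likelihood is conjugate: the posterior is Gamma(α + ΣXᵢ, β + n).
Posterior mean = (α₀+S)/(β₀+n) = [n/(β₀+n)]·(S/n) + [β₀/(β₀+n)]·(α₀/β₀), so only n and β₀ enter the weight.
Weight on data w = n/(β₀+n) = 10/(3.5+10) = 10/13.5 = 0.7407.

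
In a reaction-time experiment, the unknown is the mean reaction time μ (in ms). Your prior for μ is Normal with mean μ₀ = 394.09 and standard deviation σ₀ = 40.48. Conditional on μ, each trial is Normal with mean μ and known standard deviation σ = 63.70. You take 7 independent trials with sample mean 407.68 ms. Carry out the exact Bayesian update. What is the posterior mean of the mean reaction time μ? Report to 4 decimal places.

For Normal data with known variance σ², a Normal(μ₀, σ₀²) prior on μ is conjugate. Posterior precision = 1/σ₀² + n/σ²; posterior mean is the precision-weighted average of μ₀ and x̄.
n·x̄ = 7·407.68 = 2853.76.
σ₀² = 40.48² = 1638.6304, σ² = 63.70² = 4057.69; σ² + n·σ₀² = 4057.69 + 7·1638.6304 = 15528.1028.
Posterior mean = (μ₀/σ₀² + n·x̄/σ²)/(1/σ₀² + n/σ²) = (σ²·μ₀ + σ₀²·n·x̄)/(σ² + n·σ₀²) = (4057.69·394.09 + 1638.6304·2853.76)/15528.1028 = 6275352.942404/15528.1028 = 404.1288.

404.1288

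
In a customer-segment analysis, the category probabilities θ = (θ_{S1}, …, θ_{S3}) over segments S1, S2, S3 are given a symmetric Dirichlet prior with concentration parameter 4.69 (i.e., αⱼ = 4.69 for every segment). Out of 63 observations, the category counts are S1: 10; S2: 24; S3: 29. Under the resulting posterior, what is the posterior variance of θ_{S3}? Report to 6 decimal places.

The Dirichlet prior is conjugate to the Multinomial likelihood: each posterior αⱼ = prior αⱼ + observed count nⱼ.
Posterior concentration: (14.69, 28.69, 33.69), total = 77.07.
Var[θ_j] = α_j(Σα−α_j)/((Σα)²(Σα+1)) = 33.69·43.38/(77.07²·78.07) = 0.003152.

0.003152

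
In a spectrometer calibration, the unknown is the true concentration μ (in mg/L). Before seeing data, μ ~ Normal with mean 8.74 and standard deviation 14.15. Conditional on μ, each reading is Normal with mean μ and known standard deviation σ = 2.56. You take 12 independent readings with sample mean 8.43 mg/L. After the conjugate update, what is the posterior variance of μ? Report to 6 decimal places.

0.544648

For Normal data with known variance σ², a Normal(μ₀, σ₀²) prior on μ is conjugate. Posterior precision = 1/σ₀² + n/σ²; posterior mean is the precision-weighted average of μ₀ and x̄.
σ₀² = 14.15² = 200.2225, σ² = 2.56² = 6.5536; σ² + n·σ₀² = 6.5536 + 12·200.2225 = 2409.2236.
Posterior precision = 1/σ₀² + n/σ² = 1/200.2225 + 12/6.5536 = (σ² + n·σ₀²)/(σ₀²σ²) = 2409.2236/(200.2225·6.5536); posterior variance σₙ² = σ₀²σ²/(σ² + n·σ₀²) = 200.2225·6.5536/2409.2236 = 0.544648.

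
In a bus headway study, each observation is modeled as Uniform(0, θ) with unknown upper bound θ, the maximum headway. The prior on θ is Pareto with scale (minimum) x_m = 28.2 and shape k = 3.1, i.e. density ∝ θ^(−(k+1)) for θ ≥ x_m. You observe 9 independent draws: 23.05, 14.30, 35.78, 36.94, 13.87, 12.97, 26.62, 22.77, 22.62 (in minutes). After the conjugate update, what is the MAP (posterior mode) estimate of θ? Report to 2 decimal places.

A Pareto(scale x_m, shape k) prior on the upper bound θ of Uniform(0, θ) is conjugate: posterior is Pareto(max(x_m, max xᵢ), k + n).
Sample maximum = 36.94; prior scale x_m = 28.2 → posterior scale = max = 36.94.
Posterior shape = 3.1 + 9 = 12.1.
The Pareto density is decreasing on [x_m, ∞), so the mode is x_m = 36.94.

36.94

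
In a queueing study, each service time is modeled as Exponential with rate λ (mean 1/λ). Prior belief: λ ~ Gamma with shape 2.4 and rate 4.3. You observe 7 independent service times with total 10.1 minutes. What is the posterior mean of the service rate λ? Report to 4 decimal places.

0.6528

With a Gamma(shape α, rate β) prior on the exponential rate λ, the posterior after n observations with total T = Σxᵢ is Gamma(α+n, β+T).
Posterior: Gamma(2.4+7, 4.3+10.1) = Gamma(9.4, 14.4).
Posterior mean of λ = α/β = 9.4/14.4 = 0.6528.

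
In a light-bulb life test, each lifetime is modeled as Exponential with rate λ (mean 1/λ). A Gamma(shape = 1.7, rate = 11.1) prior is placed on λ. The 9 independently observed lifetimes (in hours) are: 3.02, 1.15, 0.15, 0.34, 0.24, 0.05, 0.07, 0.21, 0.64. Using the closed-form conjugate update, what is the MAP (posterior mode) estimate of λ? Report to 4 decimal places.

0.5716

With a Gamma(shape α, rate β) prior on the exponential rate λ, the posterior after n observations with total T = Σxᵢ is Gamma(α+n, β+T).
Sum of observations T = 5.87 hours; n = 9.
Posterior: Gamma(1.7+9, 11.1+5.87) = Gamma(10.7, 16.97).
Mode = (α−1)/β = 0.5716.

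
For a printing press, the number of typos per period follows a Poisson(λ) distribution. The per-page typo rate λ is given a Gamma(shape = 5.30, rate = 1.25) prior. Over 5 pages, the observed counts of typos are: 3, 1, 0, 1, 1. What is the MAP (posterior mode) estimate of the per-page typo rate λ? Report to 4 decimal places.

1.6480

With a Gamma(shape α, rate β) prior, the Poisson likelihood is conjugate: the posterior is Gamma(α + ΣXᵢ, β + n).
Sum of counts S = 6 over n = 5 pages.
Posterior: Gamma(α+S, β+n) = Gamma(5.30+6, 1.25+5) = Gamma(11.30, 6.25).
Mode of Gamma(α,β) for α≥1 is (α−1)/β = 10.30/6.25 = 1.6480.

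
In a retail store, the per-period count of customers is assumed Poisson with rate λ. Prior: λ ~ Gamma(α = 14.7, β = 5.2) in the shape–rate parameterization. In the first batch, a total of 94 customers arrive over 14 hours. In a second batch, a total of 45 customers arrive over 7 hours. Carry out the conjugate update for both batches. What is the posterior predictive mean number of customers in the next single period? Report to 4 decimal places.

With a Gamma(shape α, rate β) prior, the Poisson likelihood is conjugate: the posterior is Gamma(α + ΣXᵢ, β + n).
After batch 1: Gamma(α+S, β+n) = Gamma(14.7+94, 5.2+14) = Gamma(108.7, 19.2).
After batch 2: Gamma(α+S, β+n) = Gamma(108.7+45, 19.2+7) = Gamma(153.7, 26.2).
The predictive distribution for one future period is NegBinom with mean α/β = 5.8664.

5.8664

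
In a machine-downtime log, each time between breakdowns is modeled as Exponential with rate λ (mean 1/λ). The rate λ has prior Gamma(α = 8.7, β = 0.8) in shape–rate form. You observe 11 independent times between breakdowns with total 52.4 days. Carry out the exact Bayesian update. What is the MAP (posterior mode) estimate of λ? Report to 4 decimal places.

With a Gamma(shape α, rate β) prior on the exponential rate λ, the posterior after n observations with total T = Σxᵢ is Gamma(α+n, β+T).
Posterior: Gamma(8.7+11, 0.8+52.4) = Gamma(19.7, 53.2).
Mode = (α−1)/β = 0.3515.

0.3515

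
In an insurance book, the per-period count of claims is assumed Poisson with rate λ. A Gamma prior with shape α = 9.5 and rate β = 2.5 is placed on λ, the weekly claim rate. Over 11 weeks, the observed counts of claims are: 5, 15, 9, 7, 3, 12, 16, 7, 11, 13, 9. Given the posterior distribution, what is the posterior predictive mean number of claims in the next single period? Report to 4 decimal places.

With a Gamma(shape α, rate β) prior, the Poisson likelihood is conjugate: the posterior is Gamma(α + ΣXᵢ, β + n).
Sum of counts S = 107 over n = 11 weeks.
Posterior: Gamma(α+S, β+n) = Gamma(9.5+107, 2.5+11) = Gamma(116.5, 13.5).
The predictive distribution for one future period is NegBinom with mean α/β = 8.6296.

8.6296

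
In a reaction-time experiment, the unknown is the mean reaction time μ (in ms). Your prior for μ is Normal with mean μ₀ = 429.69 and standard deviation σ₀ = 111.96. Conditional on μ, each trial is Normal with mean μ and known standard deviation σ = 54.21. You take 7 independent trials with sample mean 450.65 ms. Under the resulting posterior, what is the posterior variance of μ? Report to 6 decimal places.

For Normal data with known variance σ², a Normal(μ₀, σ₀²) prior on μ is conjugate. Posterior precision = 1/σ₀² + n/σ²; posterior mean is the precision-weighted average of μ₀ and x̄.
σ₀² = 111.96² = 12535.0416, σ² = 54.21² = 2938.7241; σ² + n·σ₀² = 2938.7241 + 7·12535.0416 = 90684.0153.
Posterior precision = 1/σ₀² + n/σ² = 1/12535.0416 + 7/2938.7241 = (σ² + n·σ₀²)/(σ₀²σ²) = 90684.0153/(12535.0416·2938.7241); posterior variance σₙ² = σ₀²σ²/(σ² + n·σ₀²) = 12535.0416·2938.7241/90684.0153 = 406.213032.

406.213032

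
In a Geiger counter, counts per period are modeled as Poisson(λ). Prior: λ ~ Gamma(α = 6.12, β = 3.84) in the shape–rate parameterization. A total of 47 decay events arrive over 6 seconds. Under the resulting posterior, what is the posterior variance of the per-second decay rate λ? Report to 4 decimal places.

0.5486

With a Gamma(shape α, rate β) prior, the Poisson likelihood is conjugate: the posterior is Gamma(α + ΣXᵢ, β + n).
Posterior: Gamma(α+S, β+n) = Gamma(6.12+47, 3.84+6) = Gamma(53.12, 9.84).
Var = α/β² = 53.12/9.84² = 0.5486.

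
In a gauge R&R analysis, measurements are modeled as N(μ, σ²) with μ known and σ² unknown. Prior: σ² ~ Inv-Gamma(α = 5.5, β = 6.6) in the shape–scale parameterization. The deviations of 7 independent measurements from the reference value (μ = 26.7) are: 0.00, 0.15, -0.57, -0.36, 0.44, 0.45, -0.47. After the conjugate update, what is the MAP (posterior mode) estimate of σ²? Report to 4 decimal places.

With known mean μ and an Inverse-Gamma(α, β) prior on σ², the Normal likelihood is conjugate: posterior is Inv-Gamma(α + n/2, β + Σ(xᵢ−μ)²/2).
Σ(xᵢ−μ)² = (0.00)² + (0.15)² + (-0.57)² + (-0.36)² + (0.44)² + (0.45)² + (-0.47)² = 1.0940.
Posterior: Inv-Gamma(5.5 + 7/2, 6.6 + 1.0940/2) = Inv-Gamma(9.00, 7.14700).
Mode = β/(α+1) = 7.14700/10.00 = 0.7147.

0.7147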